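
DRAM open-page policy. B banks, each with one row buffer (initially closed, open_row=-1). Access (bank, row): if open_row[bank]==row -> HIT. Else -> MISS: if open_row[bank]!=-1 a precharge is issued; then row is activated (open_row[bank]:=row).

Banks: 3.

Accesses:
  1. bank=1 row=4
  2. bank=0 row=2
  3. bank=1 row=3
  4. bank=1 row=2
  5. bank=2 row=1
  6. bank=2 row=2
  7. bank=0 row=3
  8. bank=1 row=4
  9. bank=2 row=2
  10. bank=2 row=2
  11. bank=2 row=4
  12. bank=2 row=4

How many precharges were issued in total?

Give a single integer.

Acc 1: bank1 row4 -> MISS (open row4); precharges=0
Acc 2: bank0 row2 -> MISS (open row2); precharges=0
Acc 3: bank1 row3 -> MISS (open row3); precharges=1
Acc 4: bank1 row2 -> MISS (open row2); precharges=2
Acc 5: bank2 row1 -> MISS (open row1); precharges=2
Acc 6: bank2 row2 -> MISS (open row2); precharges=3
Acc 7: bank0 row3 -> MISS (open row3); precharges=4
Acc 8: bank1 row4 -> MISS (open row4); precharges=5
Acc 9: bank2 row2 -> HIT
Acc 10: bank2 row2 -> HIT
Acc 11: bank2 row4 -> MISS (open row4); precharges=6
Acc 12: bank2 row4 -> HIT

Answer: 6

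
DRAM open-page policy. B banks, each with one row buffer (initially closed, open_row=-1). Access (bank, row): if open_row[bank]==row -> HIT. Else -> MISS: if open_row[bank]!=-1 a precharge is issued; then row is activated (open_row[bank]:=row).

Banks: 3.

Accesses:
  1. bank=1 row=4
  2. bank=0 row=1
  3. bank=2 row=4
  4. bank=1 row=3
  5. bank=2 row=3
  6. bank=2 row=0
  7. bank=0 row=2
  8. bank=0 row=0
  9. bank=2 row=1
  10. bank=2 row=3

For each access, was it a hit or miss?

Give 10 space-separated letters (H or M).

Acc 1: bank1 row4 -> MISS (open row4); precharges=0
Acc 2: bank0 row1 -> MISS (open row1); precharges=0
Acc 3: bank2 row4 -> MISS (open row4); precharges=0
Acc 4: bank1 row3 -> MISS (open row3); precharges=1
Acc 5: bank2 row3 -> MISS (open row3); precharges=2
Acc 6: bank2 row0 -> MISS (open row0); precharges=3
Acc 7: bank0 row2 -> MISS (open row2); precharges=4
Acc 8: bank0 row0 -> MISS (open row0); precharges=5
Acc 9: bank2 row1 -> MISS (open row1); precharges=6
Acc 10: bank2 row3 -> MISS (open row3); precharges=7

Answer: M M M M M M M M M M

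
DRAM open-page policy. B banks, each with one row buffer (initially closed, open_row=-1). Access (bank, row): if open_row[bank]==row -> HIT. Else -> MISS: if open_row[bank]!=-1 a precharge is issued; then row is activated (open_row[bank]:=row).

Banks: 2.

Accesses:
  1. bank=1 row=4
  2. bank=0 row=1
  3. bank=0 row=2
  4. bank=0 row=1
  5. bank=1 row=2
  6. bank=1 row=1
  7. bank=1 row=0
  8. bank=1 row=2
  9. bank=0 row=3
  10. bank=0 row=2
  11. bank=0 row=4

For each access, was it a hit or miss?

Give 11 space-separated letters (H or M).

Answer: M M M M M M M M M M M

Derivation:
Acc 1: bank1 row4 -> MISS (open row4); precharges=0
Acc 2: bank0 row1 -> MISS (open row1); precharges=0
Acc 3: bank0 row2 -> MISS (open row2); precharges=1
Acc 4: bank0 row1 -> MISS (open row1); precharges=2
Acc 5: bank1 row2 -> MISS (open row2); precharges=3
Acc 6: bank1 row1 -> MISS (open row1); precharges=4
Acc 7: bank1 row0 -> MISS (open row0); precharges=5
Acc 8: bank1 row2 -> MISS (open row2); precharges=6
Acc 9: bank0 row3 -> MISS (open row3); precharges=7
Acc 10: bank0 row2 -> MISS (open row2); precharges=8
Acc 11: bank0 row4 -> MISS (open row4); precharges=9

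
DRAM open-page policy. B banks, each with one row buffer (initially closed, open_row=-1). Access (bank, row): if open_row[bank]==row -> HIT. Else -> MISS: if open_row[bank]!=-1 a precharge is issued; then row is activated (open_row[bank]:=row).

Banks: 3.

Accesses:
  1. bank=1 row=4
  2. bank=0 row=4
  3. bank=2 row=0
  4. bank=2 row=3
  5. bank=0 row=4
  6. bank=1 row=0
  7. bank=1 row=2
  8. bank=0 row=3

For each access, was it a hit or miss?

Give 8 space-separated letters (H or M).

Acc 1: bank1 row4 -> MISS (open row4); precharges=0
Acc 2: bank0 row4 -> MISS (open row4); precharges=0
Acc 3: bank2 row0 -> MISS (open row0); precharges=0
Acc 4: bank2 row3 -> MISS (open row3); precharges=1
Acc 5: bank0 row4 -> HIT
Acc 6: bank1 row0 -> MISS (open row0); precharges=2
Acc 7: bank1 row2 -> MISS (open row2); precharges=3
Acc 8: bank0 row3 -> MISS (open row3); precharges=4

Answer: M M M M H M M M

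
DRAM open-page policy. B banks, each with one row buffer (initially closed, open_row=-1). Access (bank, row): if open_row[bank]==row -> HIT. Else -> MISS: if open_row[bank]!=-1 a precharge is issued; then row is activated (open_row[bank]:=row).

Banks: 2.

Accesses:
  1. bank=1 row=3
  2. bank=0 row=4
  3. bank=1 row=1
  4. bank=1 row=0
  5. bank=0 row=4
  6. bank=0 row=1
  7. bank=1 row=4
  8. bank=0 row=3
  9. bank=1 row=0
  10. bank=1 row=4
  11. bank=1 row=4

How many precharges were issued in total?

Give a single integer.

Answer: 7

Derivation:
Acc 1: bank1 row3 -> MISS (open row3); precharges=0
Acc 2: bank0 row4 -> MISS (open row4); precharges=0
Acc 3: bank1 row1 -> MISS (open row1); precharges=1
Acc 4: bank1 row0 -> MISS (open row0); precharges=2
Acc 5: bank0 row4 -> HIT
Acc 6: bank0 row1 -> MISS (open row1); precharges=3
Acc 7: bank1 row4 -> MISS (open row4); precharges=4
Acc 8: bank0 row3 -> MISS (open row3); precharges=5
Acc 9: bank1 row0 -> MISS (open row0); precharges=6
Acc 10: bank1 row4 -> MISS (open row4); precharges=7
Acc 11: bank1 row4 -> HIT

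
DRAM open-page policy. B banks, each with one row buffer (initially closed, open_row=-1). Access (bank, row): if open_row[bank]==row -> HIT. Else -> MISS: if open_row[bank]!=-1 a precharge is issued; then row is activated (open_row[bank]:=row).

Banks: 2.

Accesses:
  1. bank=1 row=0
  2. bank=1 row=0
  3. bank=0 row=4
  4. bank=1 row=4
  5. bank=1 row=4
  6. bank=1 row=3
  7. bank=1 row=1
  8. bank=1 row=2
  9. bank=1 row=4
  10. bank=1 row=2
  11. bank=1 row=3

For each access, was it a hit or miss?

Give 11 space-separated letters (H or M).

Answer: M H M M H M M M M M M

Derivation:
Acc 1: bank1 row0 -> MISS (open row0); precharges=0
Acc 2: bank1 row0 -> HIT
Acc 3: bank0 row4 -> MISS (open row4); precharges=0
Acc 4: bank1 row4 -> MISS (open row4); precharges=1
Acc 5: bank1 row4 -> HIT
Acc 6: bank1 row3 -> MISS (open row3); precharges=2
Acc 7: bank1 row1 -> MISS (open row1); precharges=3
Acc 8: bank1 row2 -> MISS (open row2); precharges=4
Acc 9: bank1 row4 -> MISS (open row4); precharges=5
Acc 10: bank1 row2 -> MISS (open row2); precharges=6
Acc 11: bank1 row3 -> MISS (open row3); precharges=7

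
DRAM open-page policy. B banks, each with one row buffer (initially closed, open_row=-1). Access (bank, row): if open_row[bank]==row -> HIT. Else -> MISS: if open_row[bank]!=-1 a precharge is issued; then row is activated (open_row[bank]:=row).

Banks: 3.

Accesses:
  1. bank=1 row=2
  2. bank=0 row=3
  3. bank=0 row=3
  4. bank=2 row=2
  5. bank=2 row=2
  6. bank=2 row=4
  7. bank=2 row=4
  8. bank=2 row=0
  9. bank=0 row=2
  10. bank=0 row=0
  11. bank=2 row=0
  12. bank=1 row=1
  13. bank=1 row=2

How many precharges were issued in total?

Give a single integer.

Acc 1: bank1 row2 -> MISS (open row2); precharges=0
Acc 2: bank0 row3 -> MISS (open row3); precharges=0
Acc 3: bank0 row3 -> HIT
Acc 4: bank2 row2 -> MISS (open row2); precharges=0
Acc 5: bank2 row2 -> HIT
Acc 6: bank2 row4 -> MISS (open row4); precharges=1
Acc 7: bank2 row4 -> HIT
Acc 8: bank2 row0 -> MISS (open row0); precharges=2
Acc 9: bank0 row2 -> MISS (open row2); precharges=3
Acc 10: bank0 row0 -> MISS (open row0); precharges=4
Acc 11: bank2 row0 -> HIT
Acc 12: bank1 row1 -> MISS (open row1); precharges=5
Acc 13: bank1 row2 -> MISS (open row2); precharges=6

Answer: 6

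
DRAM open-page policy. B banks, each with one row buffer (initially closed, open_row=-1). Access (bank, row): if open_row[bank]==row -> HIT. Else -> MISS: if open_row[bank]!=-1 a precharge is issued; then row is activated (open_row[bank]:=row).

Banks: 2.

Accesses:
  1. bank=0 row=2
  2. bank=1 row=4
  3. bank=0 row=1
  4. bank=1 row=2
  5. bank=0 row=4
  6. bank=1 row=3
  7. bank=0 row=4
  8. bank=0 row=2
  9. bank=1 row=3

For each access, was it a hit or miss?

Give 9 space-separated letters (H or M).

Acc 1: bank0 row2 -> MISS (open row2); precharges=0
Acc 2: bank1 row4 -> MISS (open row4); precharges=0
Acc 3: bank0 row1 -> MISS (open row1); precharges=1
Acc 4: bank1 row2 -> MISS (open row2); precharges=2
Acc 5: bank0 row4 -> MISS (open row4); precharges=3
Acc 6: bank1 row3 -> MISS (open row3); precharges=4
Acc 7: bank0 row4 -> HIT
Acc 8: bank0 row2 -> MISS (open row2); precharges=5
Acc 9: bank1 row3 -> HIT

Answer: M M M M M M H M H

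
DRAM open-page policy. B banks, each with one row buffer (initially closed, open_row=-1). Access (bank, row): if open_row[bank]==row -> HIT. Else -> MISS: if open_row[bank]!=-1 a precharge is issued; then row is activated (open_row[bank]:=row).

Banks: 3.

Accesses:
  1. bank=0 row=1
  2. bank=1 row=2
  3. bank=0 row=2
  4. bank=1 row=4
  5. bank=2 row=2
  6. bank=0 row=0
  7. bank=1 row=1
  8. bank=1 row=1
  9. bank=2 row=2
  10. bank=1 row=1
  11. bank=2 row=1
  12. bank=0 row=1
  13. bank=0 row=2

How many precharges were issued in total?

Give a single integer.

Acc 1: bank0 row1 -> MISS (open row1); precharges=0
Acc 2: bank1 row2 -> MISS (open row2); precharges=0
Acc 3: bank0 row2 -> MISS (open row2); precharges=1
Acc 4: bank1 row4 -> MISS (open row4); precharges=2
Acc 5: bank2 row2 -> MISS (open row2); precharges=2
Acc 6: bank0 row0 -> MISS (open row0); precharges=3
Acc 7: bank1 row1 -> MISS (open row1); precharges=4
Acc 8: bank1 row1 -> HIT
Acc 9: bank2 row2 -> HIT
Acc 10: bank1 row1 -> HIT
Acc 11: bank2 row1 -> MISS (open row1); precharges=5
Acc 12: bank0 row1 -> MISS (open row1); precharges=6
Acc 13: bank0 row2 -> MISS (open row2); precharges=7

Answer: 7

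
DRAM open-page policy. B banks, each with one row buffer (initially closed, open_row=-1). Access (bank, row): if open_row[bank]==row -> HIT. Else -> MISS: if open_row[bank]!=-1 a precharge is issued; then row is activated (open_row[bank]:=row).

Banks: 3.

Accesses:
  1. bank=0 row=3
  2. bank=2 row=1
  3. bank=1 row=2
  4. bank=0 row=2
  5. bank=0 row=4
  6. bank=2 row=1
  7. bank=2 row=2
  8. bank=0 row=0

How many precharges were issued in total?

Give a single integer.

Answer: 4

Derivation:
Acc 1: bank0 row3 -> MISS (open row3); precharges=0
Acc 2: bank2 row1 -> MISS (open row1); precharges=0
Acc 3: bank1 row2 -> MISS (open row2); precharges=0
Acc 4: bank0 row2 -> MISS (open row2); precharges=1
Acc 5: bank0 row4 -> MISS (open row4); precharges=2
Acc 6: bank2 row1 -> HIT
Acc 7: bank2 row2 -> MISS (open row2); precharges=3
Acc 8: bank0 row0 -> MISS (open row0); precharges=4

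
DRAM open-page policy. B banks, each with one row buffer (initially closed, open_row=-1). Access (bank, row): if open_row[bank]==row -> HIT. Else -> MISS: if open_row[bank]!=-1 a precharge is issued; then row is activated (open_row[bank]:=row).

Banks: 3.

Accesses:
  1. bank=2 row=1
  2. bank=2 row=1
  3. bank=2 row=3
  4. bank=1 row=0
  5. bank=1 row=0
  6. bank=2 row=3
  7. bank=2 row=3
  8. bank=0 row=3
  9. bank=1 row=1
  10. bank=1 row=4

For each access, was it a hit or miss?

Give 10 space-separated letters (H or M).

Acc 1: bank2 row1 -> MISS (open row1); precharges=0
Acc 2: bank2 row1 -> HIT
Acc 3: bank2 row3 -> MISS (open row3); precharges=1
Acc 4: bank1 row0 -> MISS (open row0); precharges=1
Acc 5: bank1 row0 -> HIT
Acc 6: bank2 row3 -> HIT
Acc 7: bank2 row3 -> HIT
Acc 8: bank0 row3 -> MISS (open row3); precharges=1
Acc 9: bank1 row1 -> MISS (open row1); precharges=2
Acc 10: bank1 row4 -> MISS (open row4); precharges=3

Answer: M H M M H H H M M M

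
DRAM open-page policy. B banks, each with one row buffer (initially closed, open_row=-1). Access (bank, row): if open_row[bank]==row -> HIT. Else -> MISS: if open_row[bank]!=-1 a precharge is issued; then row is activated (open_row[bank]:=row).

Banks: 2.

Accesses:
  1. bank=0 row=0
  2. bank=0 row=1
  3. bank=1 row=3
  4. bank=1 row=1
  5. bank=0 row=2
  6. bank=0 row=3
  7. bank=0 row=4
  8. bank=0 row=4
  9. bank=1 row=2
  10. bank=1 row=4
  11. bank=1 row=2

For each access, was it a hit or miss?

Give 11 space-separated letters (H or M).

Answer: M M M M M M M H M M M

Derivation:
Acc 1: bank0 row0 -> MISS (open row0); precharges=0
Acc 2: bank0 row1 -> MISS (open row1); precharges=1
Acc 3: bank1 row3 -> MISS (open row3); precharges=1
Acc 4: bank1 row1 -> MISS (open row1); precharges=2
Acc 5: bank0 row2 -> MISS (open row2); precharges=3
Acc 6: bank0 row3 -> MISS (open row3); precharges=4
Acc 7: bank0 row4 -> MISS (open row4); precharges=5
Acc 8: bank0 row4 -> HIT
Acc 9: bank1 row2 -> MISS (open row2); precharges=6
Acc 10: bank1 row4 -> MISS (open row4); precharges=7
Acc 11: bank1 row2 -> MISS (open row2); precharges=8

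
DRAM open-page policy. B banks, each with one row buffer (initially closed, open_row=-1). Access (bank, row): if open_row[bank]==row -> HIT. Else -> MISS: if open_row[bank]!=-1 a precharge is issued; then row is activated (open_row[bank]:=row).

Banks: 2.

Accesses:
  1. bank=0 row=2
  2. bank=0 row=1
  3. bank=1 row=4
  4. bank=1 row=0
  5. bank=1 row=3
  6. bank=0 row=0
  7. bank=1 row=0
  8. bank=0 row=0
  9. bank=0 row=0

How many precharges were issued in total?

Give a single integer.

Acc 1: bank0 row2 -> MISS (open row2); precharges=0
Acc 2: bank0 row1 -> MISS (open row1); precharges=1
Acc 3: bank1 row4 -> MISS (open row4); precharges=1
Acc 4: bank1 row0 -> MISS (open row0); precharges=2
Acc 5: bank1 row3 -> MISS (open row3); precharges=3
Acc 6: bank0 row0 -> MISS (open row0); precharges=4
Acc 7: bank1 row0 -> MISS (open row0); precharges=5
Acc 8: bank0 row0 -> HIT
Acc 9: bank0 row0 -> HIT

Answer: 5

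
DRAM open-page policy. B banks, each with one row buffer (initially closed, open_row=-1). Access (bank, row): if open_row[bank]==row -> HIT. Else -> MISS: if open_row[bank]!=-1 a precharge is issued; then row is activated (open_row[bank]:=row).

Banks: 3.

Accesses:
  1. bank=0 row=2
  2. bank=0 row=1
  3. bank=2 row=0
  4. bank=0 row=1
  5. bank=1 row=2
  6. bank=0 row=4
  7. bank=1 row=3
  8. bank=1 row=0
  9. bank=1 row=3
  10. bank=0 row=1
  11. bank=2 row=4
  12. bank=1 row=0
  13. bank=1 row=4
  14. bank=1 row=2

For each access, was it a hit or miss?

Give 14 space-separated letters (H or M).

Acc 1: bank0 row2 -> MISS (open row2); precharges=0
Acc 2: bank0 row1 -> MISS (open row1); precharges=1
Acc 3: bank2 row0 -> MISS (open row0); precharges=1
Acc 4: bank0 row1 -> HIT
Acc 5: bank1 row2 -> MISS (open row2); precharges=1
Acc 6: bank0 row4 -> MISS (open row4); precharges=2
Acc 7: bank1 row3 -> MISS (open row3); precharges=3
Acc 8: bank1 row0 -> MISS (open row0); precharges=4
Acc 9: bank1 row3 -> MISS (open row3); precharges=5
Acc 10: bank0 row1 -> MISS (open row1); precharges=6
Acc 11: bank2 row4 -> MISS (open row4); precharges=7
Acc 12: bank1 row0 -> MISS (open row0); precharges=8
Acc 13: bank1 row4 -> MISS (open row4); precharges=9
Acc 14: bank1 row2 -> MISS (open row2); precharges=10

Answer: M M M H M M M M M M M M M M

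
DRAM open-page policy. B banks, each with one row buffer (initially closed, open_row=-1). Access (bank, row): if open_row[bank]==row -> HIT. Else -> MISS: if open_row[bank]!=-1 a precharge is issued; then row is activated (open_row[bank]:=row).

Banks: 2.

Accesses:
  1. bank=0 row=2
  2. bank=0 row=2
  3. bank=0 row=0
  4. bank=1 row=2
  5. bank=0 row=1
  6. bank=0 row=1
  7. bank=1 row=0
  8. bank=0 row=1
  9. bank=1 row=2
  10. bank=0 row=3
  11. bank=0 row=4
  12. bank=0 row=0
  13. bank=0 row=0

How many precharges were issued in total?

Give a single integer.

Answer: 7

Derivation:
Acc 1: bank0 row2 -> MISS (open row2); precharges=0
Acc 2: bank0 row2 -> HIT
Acc 3: bank0 row0 -> MISS (open row0); precharges=1
Acc 4: bank1 row2 -> MISS (open row2); precharges=1
Acc 5: bank0 row1 -> MISS (open row1); precharges=2
Acc 6: bank0 row1 -> HIT
Acc 7: bank1 row0 -> MISS (open row0); precharges=3
Acc 8: bank0 row1 -> HIT
Acc 9: bank1 row2 -> MISS (open row2); precharges=4
Acc 10: bank0 row3 -> MISS (open row3); precharges=5
Acc 11: bank0 row4 -> MISS (open row4); precharges=6
Acc 12: bank0 row0 -> MISS (open row0); precharges=7
Acc 13: bank0 row0 -> HIT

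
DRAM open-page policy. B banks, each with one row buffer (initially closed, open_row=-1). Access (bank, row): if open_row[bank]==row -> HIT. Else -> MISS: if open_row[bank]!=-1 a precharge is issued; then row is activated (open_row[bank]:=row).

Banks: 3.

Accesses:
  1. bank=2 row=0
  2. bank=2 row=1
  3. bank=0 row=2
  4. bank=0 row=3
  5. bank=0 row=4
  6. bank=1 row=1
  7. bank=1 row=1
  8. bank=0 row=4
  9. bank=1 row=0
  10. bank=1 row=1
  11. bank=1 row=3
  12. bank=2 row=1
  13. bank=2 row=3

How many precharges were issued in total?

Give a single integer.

Answer: 7

Derivation:
Acc 1: bank2 row0 -> MISS (open row0); precharges=0
Acc 2: bank2 row1 -> MISS (open row1); precharges=1
Acc 3: bank0 row2 -> MISS (open row2); precharges=1
Acc 4: bank0 row3 -> MISS (open row3); precharges=2
Acc 5: bank0 row4 -> MISS (open row4); precharges=3
Acc 6: bank1 row1 -> MISS (open row1); precharges=3
Acc 7: bank1 row1 -> HIT
Acc 8: bank0 row4 -> HIT
Acc 9: bank1 row0 -> MISS (open row0); precharges=4
Acc 10: bank1 row1 -> MISS (open row1); precharges=5
Acc 11: bank1 row3 -> MISS (open row3); precharges=6
Acc 12: bank2 row1 -> HIT
Acc 13: bank2 row3 -> MISS (open row3); precharges=7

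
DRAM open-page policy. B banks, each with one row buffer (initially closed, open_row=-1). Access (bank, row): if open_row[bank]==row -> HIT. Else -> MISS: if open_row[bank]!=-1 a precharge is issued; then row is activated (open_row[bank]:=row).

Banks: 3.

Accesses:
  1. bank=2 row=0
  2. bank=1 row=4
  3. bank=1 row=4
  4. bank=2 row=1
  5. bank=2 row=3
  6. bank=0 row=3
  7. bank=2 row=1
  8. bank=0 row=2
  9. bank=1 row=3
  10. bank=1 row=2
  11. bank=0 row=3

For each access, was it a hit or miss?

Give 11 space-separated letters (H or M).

Acc 1: bank2 row0 -> MISS (open row0); precharges=0
Acc 2: bank1 row4 -> MISS (open row4); precharges=0
Acc 3: bank1 row4 -> HIT
Acc 4: bank2 row1 -> MISS (open row1); precharges=1
Acc 5: bank2 row3 -> MISS (open row3); precharges=2
Acc 6: bank0 row3 -> MISS (open row3); precharges=2
Acc 7: bank2 row1 -> MISS (open row1); precharges=3
Acc 8: bank0 row2 -> MISS (open row2); precharges=4
Acc 9: bank1 row3 -> MISS (open row3); precharges=5
Acc 10: bank1 row2 -> MISS (open row2); precharges=6
Acc 11: bank0 row3 -> MISS (open row3); precharges=7

Answer: M M H M M M M M M M M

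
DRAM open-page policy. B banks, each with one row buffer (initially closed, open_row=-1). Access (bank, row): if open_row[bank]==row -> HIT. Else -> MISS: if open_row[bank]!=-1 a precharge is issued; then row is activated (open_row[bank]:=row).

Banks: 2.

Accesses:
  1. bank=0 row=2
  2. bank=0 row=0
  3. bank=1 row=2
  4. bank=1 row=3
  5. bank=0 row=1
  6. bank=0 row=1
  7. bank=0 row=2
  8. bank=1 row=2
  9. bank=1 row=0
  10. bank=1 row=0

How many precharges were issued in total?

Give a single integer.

Acc 1: bank0 row2 -> MISS (open row2); precharges=0
Acc 2: bank0 row0 -> MISS (open row0); precharges=1
Acc 3: bank1 row2 -> MISS (open row2); precharges=1
Acc 4: bank1 row3 -> MISS (open row3); precharges=2
Acc 5: bank0 row1 -> MISS (open row1); precharges=3
Acc 6: bank0 row1 -> HIT
Acc 7: bank0 row2 -> MISS (open row2); precharges=4
Acc 8: bank1 row2 -> MISS (open row2); precharges=5
Acc 9: bank1 row0 -> MISS (open row0); precharges=6
Acc 10: bank1 row0 -> HIT

Answer: 6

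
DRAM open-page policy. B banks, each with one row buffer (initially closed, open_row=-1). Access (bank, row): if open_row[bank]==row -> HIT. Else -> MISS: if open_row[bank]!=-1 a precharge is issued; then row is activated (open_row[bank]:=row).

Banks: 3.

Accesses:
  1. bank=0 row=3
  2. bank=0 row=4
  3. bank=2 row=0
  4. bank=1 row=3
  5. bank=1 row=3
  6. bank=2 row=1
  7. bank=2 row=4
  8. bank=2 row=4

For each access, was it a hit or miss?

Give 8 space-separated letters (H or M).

Acc 1: bank0 row3 -> MISS (open row3); precharges=0
Acc 2: bank0 row4 -> MISS (open row4); precharges=1
Acc 3: bank2 row0 -> MISS (open row0); precharges=1
Acc 4: bank1 row3 -> MISS (open row3); precharges=1
Acc 5: bank1 row3 -> HIT
Acc 6: bank2 row1 -> MISS (open row1); precharges=2
Acc 7: bank2 row4 -> MISS (open row4); precharges=3
Acc 8: bank2 row4 -> HIT

Answer: M M M M H M M H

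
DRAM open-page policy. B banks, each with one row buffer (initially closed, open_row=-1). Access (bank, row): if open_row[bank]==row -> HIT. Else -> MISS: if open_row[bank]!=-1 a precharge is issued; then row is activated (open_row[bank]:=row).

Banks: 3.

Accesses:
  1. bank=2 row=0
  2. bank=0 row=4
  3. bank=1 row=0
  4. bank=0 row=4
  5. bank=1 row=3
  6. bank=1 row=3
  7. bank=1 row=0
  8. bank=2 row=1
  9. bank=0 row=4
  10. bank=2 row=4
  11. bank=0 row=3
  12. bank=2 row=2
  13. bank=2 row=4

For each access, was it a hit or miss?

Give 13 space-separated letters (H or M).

Answer: M M M H M H M M H M M M M

Derivation:
Acc 1: bank2 row0 -> MISS (open row0); precharges=0
Acc 2: bank0 row4 -> MISS (open row4); precharges=0
Acc 3: bank1 row0 -> MISS (open row0); precharges=0
Acc 4: bank0 row4 -> HIT
Acc 5: bank1 row3 -> MISS (open row3); precharges=1
Acc 6: bank1 row3 -> HIT
Acc 7: bank1 row0 -> MISS (open row0); precharges=2
Acc 8: bank2 row1 -> MISS (open row1); precharges=3
Acc 9: bank0 row4 -> HIT
Acc 10: bank2 row4 -> MISS (open row4); precharges=4
Acc 11: bank0 row3 -> MISS (open row3); precharges=5
Acc 12: bank2 row2 -> MISS (open row2); precharges=6
Acc 13: bank2 row4 -> MISS (open row4); precharges=7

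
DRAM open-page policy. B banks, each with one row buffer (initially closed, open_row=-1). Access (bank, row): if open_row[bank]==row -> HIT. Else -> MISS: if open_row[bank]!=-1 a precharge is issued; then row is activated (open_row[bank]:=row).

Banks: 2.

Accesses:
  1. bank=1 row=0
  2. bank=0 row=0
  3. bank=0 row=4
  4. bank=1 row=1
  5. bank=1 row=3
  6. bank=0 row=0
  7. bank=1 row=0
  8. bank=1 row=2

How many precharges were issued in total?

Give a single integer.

Acc 1: bank1 row0 -> MISS (open row0); precharges=0
Acc 2: bank0 row0 -> MISS (open row0); precharges=0
Acc 3: bank0 row4 -> MISS (open row4); precharges=1
Acc 4: bank1 row1 -> MISS (open row1); precharges=2
Acc 5: bank1 row3 -> MISS (open row3); precharges=3
Acc 6: bank0 row0 -> MISS (open row0); precharges=4
Acc 7: bank1 row0 -> MISS (open row0); precharges=5
Acc 8: bank1 row2 -> MISS (open row2); precharges=6

Answer: 6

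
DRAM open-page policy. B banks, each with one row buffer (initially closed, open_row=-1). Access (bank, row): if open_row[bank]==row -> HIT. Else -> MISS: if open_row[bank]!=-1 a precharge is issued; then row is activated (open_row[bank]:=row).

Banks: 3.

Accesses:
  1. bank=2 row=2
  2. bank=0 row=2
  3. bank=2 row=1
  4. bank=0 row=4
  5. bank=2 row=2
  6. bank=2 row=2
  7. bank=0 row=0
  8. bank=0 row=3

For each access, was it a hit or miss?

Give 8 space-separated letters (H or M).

Answer: M M M M M H M M

Derivation:
Acc 1: bank2 row2 -> MISS (open row2); precharges=0
Acc 2: bank0 row2 -> MISS (open row2); precharges=0
Acc 3: bank2 row1 -> MISS (open row1); precharges=1
Acc 4: bank0 row4 -> MISS (open row4); precharges=2
Acc 5: bank2 row2 -> MISS (open row2); precharges=3
Acc 6: bank2 row2 -> HIT
Acc 7: bank0 row0 -> MISS (open row0); precharges=4
Acc 8: bank0 row3 -> MISS (open row3); precharges=5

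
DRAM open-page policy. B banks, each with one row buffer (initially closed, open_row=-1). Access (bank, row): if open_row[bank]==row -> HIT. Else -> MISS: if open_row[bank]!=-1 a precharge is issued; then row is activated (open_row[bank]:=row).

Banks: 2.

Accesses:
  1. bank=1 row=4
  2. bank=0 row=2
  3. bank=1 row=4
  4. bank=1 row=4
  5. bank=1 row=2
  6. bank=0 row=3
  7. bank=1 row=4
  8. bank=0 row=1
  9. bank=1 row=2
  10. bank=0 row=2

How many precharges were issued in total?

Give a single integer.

Acc 1: bank1 row4 -> MISS (open row4); precharges=0
Acc 2: bank0 row2 -> MISS (open row2); precharges=0
Acc 3: bank1 row4 -> HIT
Acc 4: bank1 row4 -> HIT
Acc 5: bank1 row2 -> MISS (open row2); precharges=1
Acc 6: bank0 row3 -> MISS (open row3); precharges=2
Acc 7: bank1 row4 -> MISS (open row4); precharges=3
Acc 8: bank0 row1 -> MISS (open row1); precharges=4
Acc 9: bank1 row2 -> MISS (open row2); precharges=5
Acc 10: bank0 row2 -> MISS (open row2); precharges=6

Answer: 6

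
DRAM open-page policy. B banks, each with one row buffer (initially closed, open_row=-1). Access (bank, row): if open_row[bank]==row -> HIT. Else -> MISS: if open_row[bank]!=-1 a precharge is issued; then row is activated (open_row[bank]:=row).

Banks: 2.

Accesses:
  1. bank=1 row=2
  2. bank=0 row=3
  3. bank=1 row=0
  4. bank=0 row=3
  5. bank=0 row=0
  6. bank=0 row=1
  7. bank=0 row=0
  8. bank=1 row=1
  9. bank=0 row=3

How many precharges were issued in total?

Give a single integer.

Acc 1: bank1 row2 -> MISS (open row2); precharges=0
Acc 2: bank0 row3 -> MISS (open row3); precharges=0
Acc 3: bank1 row0 -> MISS (open row0); precharges=1
Acc 4: bank0 row3 -> HIT
Acc 5: bank0 row0 -> MISS (open row0); precharges=2
Acc 6: bank0 row1 -> MISS (open row1); precharges=3
Acc 7: bank0 row0 -> MISS (open row0); precharges=4
Acc 8: bank1 row1 -> MISS (open row1); precharges=5
Acc 9: bank0 row3 -> MISS (open row3); precharges=6

Answer: 6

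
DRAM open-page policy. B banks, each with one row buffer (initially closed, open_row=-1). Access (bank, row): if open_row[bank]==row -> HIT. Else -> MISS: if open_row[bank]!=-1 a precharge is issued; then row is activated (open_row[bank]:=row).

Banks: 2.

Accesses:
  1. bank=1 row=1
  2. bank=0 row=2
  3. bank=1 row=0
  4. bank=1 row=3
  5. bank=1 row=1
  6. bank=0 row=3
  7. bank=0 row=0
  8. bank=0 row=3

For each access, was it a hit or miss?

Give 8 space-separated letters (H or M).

Answer: M M M M M M M M

Derivation:
Acc 1: bank1 row1 -> MISS (open row1); precharges=0
Acc 2: bank0 row2 -> MISS (open row2); precharges=0
Acc 3: bank1 row0 -> MISS (open row0); precharges=1
Acc 4: bank1 row3 -> MISS (open row3); precharges=2
Acc 5: bank1 row1 -> MISS (open row1); precharges=3
Acc 6: bank0 row3 -> MISS (open row3); precharges=4
Acc 7: bank0 row0 -> MISS (open row0); precharges=5
Acc 8: bank0 row3 -> MISS (open row3); precharges=6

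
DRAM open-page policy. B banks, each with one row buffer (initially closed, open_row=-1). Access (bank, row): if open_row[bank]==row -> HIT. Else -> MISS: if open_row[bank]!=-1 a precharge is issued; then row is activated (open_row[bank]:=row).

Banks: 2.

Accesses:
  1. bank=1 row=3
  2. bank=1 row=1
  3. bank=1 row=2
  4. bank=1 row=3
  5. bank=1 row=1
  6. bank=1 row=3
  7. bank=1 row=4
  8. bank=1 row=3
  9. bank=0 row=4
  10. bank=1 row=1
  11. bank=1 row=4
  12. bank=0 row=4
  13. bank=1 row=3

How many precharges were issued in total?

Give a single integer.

Acc 1: bank1 row3 -> MISS (open row3); precharges=0
Acc 2: bank1 row1 -> MISS (open row1); precharges=1
Acc 3: bank1 row2 -> MISS (open row2); precharges=2
Acc 4: bank1 row3 -> MISS (open row3); precharges=3
Acc 5: bank1 row1 -> MISS (open row1); precharges=4
Acc 6: bank1 row3 -> MISS (open row3); precharges=5
Acc 7: bank1 row4 -> MISS (open row4); precharges=6
Acc 8: bank1 row3 -> MISS (open row3); precharges=7
Acc 9: bank0 row4 -> MISS (open row4); precharges=7
Acc 10: bank1 row1 -> MISS (open row1); precharges=8
Acc 11: bank1 row4 -> MISS (open row4); precharges=9
Acc 12: bank0 row4 -> HIT
Acc 13: bank1 row3 -> MISS (open row3); precharges=10

Answer: 10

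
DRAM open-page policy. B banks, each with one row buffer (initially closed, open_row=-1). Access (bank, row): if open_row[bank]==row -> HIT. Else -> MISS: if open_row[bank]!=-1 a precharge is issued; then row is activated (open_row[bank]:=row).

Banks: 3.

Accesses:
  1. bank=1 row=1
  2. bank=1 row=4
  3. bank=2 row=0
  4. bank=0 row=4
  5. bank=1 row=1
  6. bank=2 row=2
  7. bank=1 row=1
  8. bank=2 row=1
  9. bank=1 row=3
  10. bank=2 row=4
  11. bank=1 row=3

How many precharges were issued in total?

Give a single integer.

Answer: 6

Derivation:
Acc 1: bank1 row1 -> MISS (open row1); precharges=0
Acc 2: bank1 row4 -> MISS (open row4); precharges=1
Acc 3: bank2 row0 -> MISS (open row0); precharges=1
Acc 4: bank0 row4 -> MISS (open row4); precharges=1
Acc 5: bank1 row1 -> MISS (open row1); precharges=2
Acc 6: bank2 row2 -> MISS (open row2); precharges=3
Acc 7: bank1 row1 -> HIT
Acc 8: bank2 row1 -> MISS (open row1); precharges=4
Acc 9: bank1 row3 -> MISS (open row3); precharges=5
Acc 10: bank2 row4 -> MISS (open row4); precharges=6
Acc 11: bank1 row3 -> HIT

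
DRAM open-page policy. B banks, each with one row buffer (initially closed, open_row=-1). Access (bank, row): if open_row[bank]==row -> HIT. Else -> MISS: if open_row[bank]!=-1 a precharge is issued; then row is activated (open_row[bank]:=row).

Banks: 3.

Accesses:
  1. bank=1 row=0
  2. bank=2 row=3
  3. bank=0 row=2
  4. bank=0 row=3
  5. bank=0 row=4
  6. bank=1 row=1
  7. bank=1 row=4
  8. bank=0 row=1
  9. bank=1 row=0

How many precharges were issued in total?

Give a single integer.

Acc 1: bank1 row0 -> MISS (open row0); precharges=0
Acc 2: bank2 row3 -> MISS (open row3); precharges=0
Acc 3: bank0 row2 -> MISS (open row2); precharges=0
Acc 4: bank0 row3 -> MISS (open row3); precharges=1
Acc 5: bank0 row4 -> MISS (open row4); precharges=2
Acc 6: bank1 row1 -> MISS (open row1); precharges=3
Acc 7: bank1 row4 -> MISS (open row4); precharges=4
Acc 8: bank0 row1 -> MISS (open row1); precharges=5
Acc 9: bank1 row0 -> MISS (open row0); precharges=6

Answer: 6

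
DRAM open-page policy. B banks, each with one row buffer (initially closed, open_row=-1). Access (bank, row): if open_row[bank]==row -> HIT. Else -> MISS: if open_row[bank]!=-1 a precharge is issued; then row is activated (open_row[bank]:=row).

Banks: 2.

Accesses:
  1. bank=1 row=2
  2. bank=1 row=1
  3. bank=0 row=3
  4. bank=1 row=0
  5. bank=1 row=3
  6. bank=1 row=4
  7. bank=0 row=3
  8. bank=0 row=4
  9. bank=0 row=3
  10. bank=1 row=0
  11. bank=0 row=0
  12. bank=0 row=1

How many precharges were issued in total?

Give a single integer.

Acc 1: bank1 row2 -> MISS (open row2); precharges=0
Acc 2: bank1 row1 -> MISS (open row1); precharges=1
Acc 3: bank0 row3 -> MISS (open row3); precharges=1
Acc 4: bank1 row0 -> MISS (open row0); precharges=2
Acc 5: bank1 row3 -> MISS (open row3); precharges=3
Acc 6: bank1 row4 -> MISS (open row4); precharges=4
Acc 7: bank0 row3 -> HIT
Acc 8: bank0 row4 -> MISS (open row4); precharges=5
Acc 9: bank0 row3 -> MISS (open row3); precharges=6
Acc 10: bank1 row0 -> MISS (open row0); precharges=7
Acc 11: bank0 row0 -> MISS (open row0); precharges=8
Acc 12: bank0 row1 -> MISS (open row1); precharges=9

Answer: 9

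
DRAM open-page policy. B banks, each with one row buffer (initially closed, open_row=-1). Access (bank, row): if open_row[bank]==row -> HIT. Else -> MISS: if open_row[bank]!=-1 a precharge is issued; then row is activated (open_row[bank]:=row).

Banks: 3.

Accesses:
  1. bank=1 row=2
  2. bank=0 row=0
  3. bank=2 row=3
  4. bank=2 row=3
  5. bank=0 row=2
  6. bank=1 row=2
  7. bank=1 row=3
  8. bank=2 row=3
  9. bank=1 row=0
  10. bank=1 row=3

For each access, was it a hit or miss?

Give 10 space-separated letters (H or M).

Acc 1: bank1 row2 -> MISS (open row2); precharges=0
Acc 2: bank0 row0 -> MISS (open row0); precharges=0
Acc 3: bank2 row3 -> MISS (open row3); precharges=0
Acc 4: bank2 row3 -> HIT
Acc 5: bank0 row2 -> MISS (open row2); precharges=1
Acc 6: bank1 row2 -> HIT
Acc 7: bank1 row3 -> MISS (open row3); precharges=2
Acc 8: bank2 row3 -> HIT
Acc 9: bank1 row0 -> MISS (open row0); precharges=3
Acc 10: bank1 row3 -> MISS (open row3); precharges=4

Answer: M M M H M H M H M M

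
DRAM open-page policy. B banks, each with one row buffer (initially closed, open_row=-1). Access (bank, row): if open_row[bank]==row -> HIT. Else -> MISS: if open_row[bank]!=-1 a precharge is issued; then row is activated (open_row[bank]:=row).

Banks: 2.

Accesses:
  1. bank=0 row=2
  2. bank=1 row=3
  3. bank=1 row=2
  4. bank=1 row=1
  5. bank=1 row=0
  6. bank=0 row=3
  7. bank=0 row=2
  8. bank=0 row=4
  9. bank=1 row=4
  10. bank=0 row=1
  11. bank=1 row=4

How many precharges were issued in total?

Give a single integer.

Answer: 8

Derivation:
Acc 1: bank0 row2 -> MISS (open row2); precharges=0
Acc 2: bank1 row3 -> MISS (open row3); precharges=0
Acc 3: bank1 row2 -> MISS (open row2); precharges=1
Acc 4: bank1 row1 -> MISS (open row1); precharges=2
Acc 5: bank1 row0 -> MISS (open row0); precharges=3
Acc 6: bank0 row3 -> MISS (open row3); precharges=4
Acc 7: bank0 row2 -> MISS (open row2); precharges=5
Acc 8: bank0 row4 -> MISS (open row4); precharges=6
Acc 9: bank1 row4 -> MISS (open row4); precharges=7
Acc 10: bank0 row1 -> MISS (open row1); precharges=8
Acc 11: bank1 row4 -> HIT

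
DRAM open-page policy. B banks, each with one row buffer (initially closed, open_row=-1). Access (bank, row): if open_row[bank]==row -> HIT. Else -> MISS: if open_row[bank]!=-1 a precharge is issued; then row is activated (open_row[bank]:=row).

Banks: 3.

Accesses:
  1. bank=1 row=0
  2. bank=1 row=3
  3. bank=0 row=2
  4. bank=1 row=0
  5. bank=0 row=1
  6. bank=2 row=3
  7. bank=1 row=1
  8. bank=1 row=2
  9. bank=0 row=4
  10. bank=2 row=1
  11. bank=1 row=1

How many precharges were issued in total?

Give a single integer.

Answer: 8

Derivation:
Acc 1: bank1 row0 -> MISS (open row0); precharges=0
Acc 2: bank1 row3 -> MISS (open row3); precharges=1
Acc 3: bank0 row2 -> MISS (open row2); precharges=1
Acc 4: bank1 row0 -> MISS (open row0); precharges=2
Acc 5: bank0 row1 -> MISS (open row1); precharges=3
Acc 6: bank2 row3 -> MISS (open row3); precharges=3
Acc 7: bank1 row1 -> MISS (open row1); precharges=4
Acc 8: bank1 row2 -> MISS (open row2); precharges=5
Acc 9: bank0 row4 -> MISS (open row4); precharges=6
Acc 10: bank2 row1 -> MISS (open row1); precharges=7
Acc 11: bank1 row1 -> MISS (open row1); precharges=8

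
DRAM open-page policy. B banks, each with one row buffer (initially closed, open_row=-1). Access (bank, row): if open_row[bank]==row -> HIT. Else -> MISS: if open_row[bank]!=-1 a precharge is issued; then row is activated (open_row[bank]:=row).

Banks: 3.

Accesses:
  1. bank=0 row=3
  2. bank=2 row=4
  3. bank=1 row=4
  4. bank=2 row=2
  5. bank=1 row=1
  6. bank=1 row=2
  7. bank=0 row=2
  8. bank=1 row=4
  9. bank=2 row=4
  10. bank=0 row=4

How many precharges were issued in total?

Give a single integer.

Acc 1: bank0 row3 -> MISS (open row3); precharges=0
Acc 2: bank2 row4 -> MISS (open row4); precharges=0
Acc 3: bank1 row4 -> MISS (open row4); precharges=0
Acc 4: bank2 row2 -> MISS (open row2); precharges=1
Acc 5: bank1 row1 -> MISS (open row1); precharges=2
Acc 6: bank1 row2 -> MISS (open row2); precharges=3
Acc 7: bank0 row2 -> MISS (open row2); precharges=4
Acc 8: bank1 row4 -> MISS (open row4); precharges=5
Acc 9: bank2 row4 -> MISS (open row4); precharges=6
Acc 10: bank0 row4 -> MISS (open row4); precharges=7

Answer: 7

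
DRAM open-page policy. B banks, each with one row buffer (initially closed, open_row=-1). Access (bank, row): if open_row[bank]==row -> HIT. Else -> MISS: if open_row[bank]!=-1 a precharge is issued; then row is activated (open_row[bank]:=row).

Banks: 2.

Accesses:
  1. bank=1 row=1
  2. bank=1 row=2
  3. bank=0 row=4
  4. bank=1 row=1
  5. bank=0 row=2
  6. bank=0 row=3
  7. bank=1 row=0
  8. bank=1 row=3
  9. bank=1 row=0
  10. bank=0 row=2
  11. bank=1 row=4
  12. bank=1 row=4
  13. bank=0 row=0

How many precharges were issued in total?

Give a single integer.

Answer: 10

Derivation:
Acc 1: bank1 row1 -> MISS (open row1); precharges=0
Acc 2: bank1 row2 -> MISS (open row2); precharges=1
Acc 3: bank0 row4 -> MISS (open row4); precharges=1
Acc 4: bank1 row1 -> MISS (open row1); precharges=2
Acc 5: bank0 row2 -> MISS (open row2); precharges=3
Acc 6: bank0 row3 -> MISS (open row3); precharges=4
Acc 7: bank1 row0 -> MISS (open row0); precharges=5
Acc 8: bank1 row3 -> MISS (open row3); precharges=6
Acc 9: bank1 row0 -> MISS (open row0); precharges=7
Acc 10: bank0 row2 -> MISS (open row2); precharges=8
Acc 11: bank1 row4 -> MISS (open row4); precharges=9
Acc 12: bank1 row4 -> HIT
Acc 13: bank0 row0 -> MISS (open row0); precharges=10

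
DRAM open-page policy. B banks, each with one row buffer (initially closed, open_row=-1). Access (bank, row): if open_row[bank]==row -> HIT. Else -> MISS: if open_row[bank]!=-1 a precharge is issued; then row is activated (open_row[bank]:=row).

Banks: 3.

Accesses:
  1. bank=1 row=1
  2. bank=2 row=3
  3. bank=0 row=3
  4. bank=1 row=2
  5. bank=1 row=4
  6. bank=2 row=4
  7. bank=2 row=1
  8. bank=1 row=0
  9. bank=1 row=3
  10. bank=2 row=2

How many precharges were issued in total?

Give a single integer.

Acc 1: bank1 row1 -> MISS (open row1); precharges=0
Acc 2: bank2 row3 -> MISS (open row3); precharges=0
Acc 3: bank0 row3 -> MISS (open row3); precharges=0
Acc 4: bank1 row2 -> MISS (open row2); precharges=1
Acc 5: bank1 row4 -> MISS (open row4); precharges=2
Acc 6: bank2 row4 -> MISS (open row4); precharges=3
Acc 7: bank2 row1 -> MISS (open row1); precharges=4
Acc 8: bank1 row0 -> MISS (open row0); precharges=5
Acc 9: bank1 row3 -> MISS (open row3); precharges=6
Acc 10: bank2 row2 -> MISS (open row2); precharges=7

Answer: 7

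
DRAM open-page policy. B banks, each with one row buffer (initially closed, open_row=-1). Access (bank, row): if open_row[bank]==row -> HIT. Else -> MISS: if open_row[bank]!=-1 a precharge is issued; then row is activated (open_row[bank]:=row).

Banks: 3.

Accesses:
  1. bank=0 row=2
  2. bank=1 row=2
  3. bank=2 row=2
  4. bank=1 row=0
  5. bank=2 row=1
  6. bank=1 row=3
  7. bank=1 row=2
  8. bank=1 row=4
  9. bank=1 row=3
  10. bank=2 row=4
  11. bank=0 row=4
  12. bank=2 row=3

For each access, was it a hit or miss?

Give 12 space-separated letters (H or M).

Answer: M M M M M M M M M M M M

Derivation:
Acc 1: bank0 row2 -> MISS (open row2); precharges=0
Acc 2: bank1 row2 -> MISS (open row2); precharges=0
Acc 3: bank2 row2 -> MISS (open row2); precharges=0
Acc 4: bank1 row0 -> MISS (open row0); precharges=1
Acc 5: bank2 row1 -> MISS (open row1); precharges=2
Acc 6: bank1 row3 -> MISS (open row3); precharges=3
Acc 7: bank1 row2 -> MISS (open row2); precharges=4
Acc 8: bank1 row4 -> MISS (open row4); precharges=5
Acc 9: bank1 row3 -> MISS (open row3); precharges=6
Acc 10: bank2 row4 -> MISS (open row4); precharges=7
Acc 11: bank0 row4 -> MISS (open row4); precharges=8
Acc 12: bank2 row3 -> MISS (open row3); precharges=9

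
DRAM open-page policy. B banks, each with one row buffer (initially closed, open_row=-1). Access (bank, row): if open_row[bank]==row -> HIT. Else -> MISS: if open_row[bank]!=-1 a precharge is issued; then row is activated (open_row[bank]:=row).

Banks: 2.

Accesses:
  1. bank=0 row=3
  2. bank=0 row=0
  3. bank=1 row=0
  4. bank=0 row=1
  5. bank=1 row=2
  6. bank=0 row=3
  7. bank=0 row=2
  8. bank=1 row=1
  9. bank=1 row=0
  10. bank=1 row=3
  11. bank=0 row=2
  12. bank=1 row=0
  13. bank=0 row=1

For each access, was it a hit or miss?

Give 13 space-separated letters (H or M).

Answer: M M M M M M M M M M H M M

Derivation:
Acc 1: bank0 row3 -> MISS (open row3); precharges=0
Acc 2: bank0 row0 -> MISS (open row0); precharges=1
Acc 3: bank1 row0 -> MISS (open row0); precharges=1
Acc 4: bank0 row1 -> MISS (open row1); precharges=2
Acc 5: bank1 row2 -> MISS (open row2); precharges=3
Acc 6: bank0 row3 -> MISS (open row3); precharges=4
Acc 7: bank0 row2 -> MISS (open row2); precharges=5
Acc 8: bank1 row1 -> MISS (open row1); precharges=6
Acc 9: bank1 row0 -> MISS (open row0); precharges=7
Acc 10: bank1 row3 -> MISS (open row3); precharges=8
Acc 11: bank0 row2 -> HIT
Acc 12: bank1 row0 -> MISS (open row0); precharges=9
Acc 13: bank0 row1 -> MISS (open row1); precharges=10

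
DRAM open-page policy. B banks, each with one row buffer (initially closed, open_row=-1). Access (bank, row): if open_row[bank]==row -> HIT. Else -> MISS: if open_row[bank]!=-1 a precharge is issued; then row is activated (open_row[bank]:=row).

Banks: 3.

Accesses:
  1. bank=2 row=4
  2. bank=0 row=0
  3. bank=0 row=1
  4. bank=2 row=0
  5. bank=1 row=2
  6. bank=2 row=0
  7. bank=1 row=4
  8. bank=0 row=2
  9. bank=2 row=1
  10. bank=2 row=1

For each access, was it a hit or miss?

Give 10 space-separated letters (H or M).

Acc 1: bank2 row4 -> MISS (open row4); precharges=0
Acc 2: bank0 row0 -> MISS (open row0); precharges=0
Acc 3: bank0 row1 -> MISS (open row1); precharges=1
Acc 4: bank2 row0 -> MISS (open row0); precharges=2
Acc 5: bank1 row2 -> MISS (open row2); precharges=2
Acc 6: bank2 row0 -> HIT
Acc 7: bank1 row4 -> MISS (open row4); precharges=3
Acc 8: bank0 row2 -> MISS (open row2); precharges=4
Acc 9: bank2 row1 -> MISS (open row1); precharges=5
Acc 10: bank2 row1 -> HIT

Answer: M M M M M H M M M H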